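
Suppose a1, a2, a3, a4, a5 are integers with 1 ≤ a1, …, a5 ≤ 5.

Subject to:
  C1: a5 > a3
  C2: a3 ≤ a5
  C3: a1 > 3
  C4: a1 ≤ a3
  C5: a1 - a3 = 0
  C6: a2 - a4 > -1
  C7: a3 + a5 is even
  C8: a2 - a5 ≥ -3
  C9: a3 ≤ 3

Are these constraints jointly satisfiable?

Unsatisfiable

From constraint 3: a1 ≥ 4. From constraints 4 and 9: a1 ≤ a3 and a3 ≤ 3, so a1 ≤ 3. But 3 < 4, so no value of a1 works.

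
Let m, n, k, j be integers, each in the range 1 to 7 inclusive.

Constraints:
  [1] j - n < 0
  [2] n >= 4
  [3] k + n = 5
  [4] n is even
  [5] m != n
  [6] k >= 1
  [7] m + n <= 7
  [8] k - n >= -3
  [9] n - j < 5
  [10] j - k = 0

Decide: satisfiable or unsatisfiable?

Satisfiable

Take m = 3, n = 4, k = 1, j = 1. Then constraint 1: j - n = -3; constraint 3: k + n = 5; constraint 7: m + n = 7, and every other listed constraint is also met.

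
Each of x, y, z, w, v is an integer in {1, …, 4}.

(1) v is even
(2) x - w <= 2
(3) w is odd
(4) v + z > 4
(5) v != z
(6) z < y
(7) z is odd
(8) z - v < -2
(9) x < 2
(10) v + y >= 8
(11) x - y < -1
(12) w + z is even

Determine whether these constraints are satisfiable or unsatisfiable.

Satisfiable

The assignment x = 1, y = 4, z = 1, w = 1, v = 4 works:
  constraint 2 holds since x - w = 0.
  constraint 4 holds since v + z = 5.
  constraint 8 holds since z - v = -3.
The rest check out directly.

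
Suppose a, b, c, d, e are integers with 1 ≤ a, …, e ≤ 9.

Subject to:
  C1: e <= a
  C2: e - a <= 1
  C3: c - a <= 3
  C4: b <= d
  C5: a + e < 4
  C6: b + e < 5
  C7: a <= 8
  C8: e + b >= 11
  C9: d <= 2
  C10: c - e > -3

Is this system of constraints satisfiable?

Unsatisfiable

From constraints 1 and 7: e ≤ a ≤ 8. From constraints 4 and 9: b ≤ d ≤ 2. Hence e + b ≤ 10. But constraint 8 requires e + b ≥ 11, and 11 > 10. Contradiction.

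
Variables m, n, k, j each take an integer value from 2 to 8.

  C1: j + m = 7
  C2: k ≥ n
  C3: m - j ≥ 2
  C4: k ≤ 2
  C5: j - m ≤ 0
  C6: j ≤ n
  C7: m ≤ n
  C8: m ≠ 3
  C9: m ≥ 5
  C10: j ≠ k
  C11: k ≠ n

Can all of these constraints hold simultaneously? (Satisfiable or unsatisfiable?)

Unsatisfiable

From constraints 7 and 9: n ≥ m and m ≥ 5, so n ≥ 5. From constraints 2 and 4: n ≤ k and k ≤ 2, so n ≤ 2. But 2 < 5, so no value of n works.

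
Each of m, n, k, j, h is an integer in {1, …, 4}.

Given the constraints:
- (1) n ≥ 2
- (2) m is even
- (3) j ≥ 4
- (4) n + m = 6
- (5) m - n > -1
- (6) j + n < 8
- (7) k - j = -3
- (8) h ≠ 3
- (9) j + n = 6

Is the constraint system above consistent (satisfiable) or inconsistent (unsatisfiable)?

Satisfiable

Take m = 4, n = 2, k = 1, j = 4, h = 1. Then constraint 4: n + m = 6; constraint 5: m - n = 2; constraint 6: j + n = 6, and every other listed constraint is also met.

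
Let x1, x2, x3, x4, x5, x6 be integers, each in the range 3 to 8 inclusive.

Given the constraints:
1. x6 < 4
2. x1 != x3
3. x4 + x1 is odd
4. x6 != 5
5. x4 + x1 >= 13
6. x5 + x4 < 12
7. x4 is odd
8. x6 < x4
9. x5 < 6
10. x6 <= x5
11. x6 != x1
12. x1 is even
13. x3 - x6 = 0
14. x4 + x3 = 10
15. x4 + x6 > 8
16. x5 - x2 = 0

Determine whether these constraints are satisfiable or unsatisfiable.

Satisfiable

Try x1 = 8, x2 = 3, x3 = 3, x4 = 7, x5 = 3, x6 = 3.
Check constraint 5: x4 + x1 = 15; constraint 6: x5 + x4 = 10; constraint 13: x3 - x6 = 0. The remaining constraints are straightforward to verify.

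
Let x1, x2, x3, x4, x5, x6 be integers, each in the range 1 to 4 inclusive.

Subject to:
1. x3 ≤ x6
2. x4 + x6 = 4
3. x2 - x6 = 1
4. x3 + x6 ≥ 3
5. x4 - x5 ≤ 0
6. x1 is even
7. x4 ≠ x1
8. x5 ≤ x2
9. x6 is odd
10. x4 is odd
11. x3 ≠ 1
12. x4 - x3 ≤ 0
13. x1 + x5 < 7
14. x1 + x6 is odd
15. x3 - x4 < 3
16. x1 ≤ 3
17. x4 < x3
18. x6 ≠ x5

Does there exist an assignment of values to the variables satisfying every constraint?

The assignment x1 = 2, x2 = 4, x3 = 3, x4 = 1, x5 = 4, x6 = 3 works:
  constraint 2 holds since x4 + x6 = 4.
  constraint 3 holds since x2 - x6 = 1.
The rest check out directly.

Satisfiable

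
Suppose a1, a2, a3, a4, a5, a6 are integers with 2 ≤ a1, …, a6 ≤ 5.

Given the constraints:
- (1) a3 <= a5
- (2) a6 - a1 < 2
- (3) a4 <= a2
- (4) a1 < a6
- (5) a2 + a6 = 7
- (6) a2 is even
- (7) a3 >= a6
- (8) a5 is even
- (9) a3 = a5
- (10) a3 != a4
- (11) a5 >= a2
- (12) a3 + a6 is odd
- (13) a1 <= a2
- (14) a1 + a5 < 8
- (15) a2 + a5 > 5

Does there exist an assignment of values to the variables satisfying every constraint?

The assignment a1 = 2, a2 = 4, a3 = 4, a4 = 3, a5 = 4, a6 = 3 works:
  constraint 2 holds since a6 - a1 = 1.
  constraint 5 holds since a2 + a6 = 7.
The rest check out directly.

Satisfiable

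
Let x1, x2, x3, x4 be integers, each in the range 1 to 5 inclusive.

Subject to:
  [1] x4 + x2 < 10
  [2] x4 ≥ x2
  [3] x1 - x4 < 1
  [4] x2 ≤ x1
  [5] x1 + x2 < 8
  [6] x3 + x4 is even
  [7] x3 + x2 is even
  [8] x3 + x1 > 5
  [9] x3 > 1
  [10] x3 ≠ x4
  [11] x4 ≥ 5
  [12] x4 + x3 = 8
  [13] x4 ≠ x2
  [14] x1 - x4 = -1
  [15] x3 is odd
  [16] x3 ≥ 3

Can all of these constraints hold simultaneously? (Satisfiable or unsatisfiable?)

Take x1 = 4, x2 = 3, x3 = 3, x4 = 5. Then constraint 1: x4 + x2 = 8; constraint 3: x1 - x4 = -1; constraint 5: x1 + x2 = 7, and every other listed constraint is also met.

Satisfiable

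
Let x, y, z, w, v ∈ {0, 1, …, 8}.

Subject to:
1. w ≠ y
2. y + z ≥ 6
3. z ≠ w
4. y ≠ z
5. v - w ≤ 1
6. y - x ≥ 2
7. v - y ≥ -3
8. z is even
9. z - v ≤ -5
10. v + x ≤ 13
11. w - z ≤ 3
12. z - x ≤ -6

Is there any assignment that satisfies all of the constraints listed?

Constraints 5, 6, 7, 11, and 12 give w − v ≥ -1, v − y ≥ -3, y − x ≥ 2, x − z ≥ 6, z − w ≥ -3.
Adding all 5 inequalities: the left sides telescope to 0, and the right sides sum to (-1) + (-3) + 2 + 6 + (-3) = 1. So 0 ≥ 1, which is false.

Unsatisfiable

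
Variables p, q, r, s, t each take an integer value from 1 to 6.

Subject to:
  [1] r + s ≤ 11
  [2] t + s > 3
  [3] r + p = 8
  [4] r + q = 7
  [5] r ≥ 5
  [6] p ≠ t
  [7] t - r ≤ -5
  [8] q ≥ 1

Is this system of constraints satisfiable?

Satisfiable

One satisfying assignment is p = 2, q = 1, r = 6, s = 4, t = 1.
For the less obvious constraints — constraint 1: r + s = 10; constraint 2: t + s = 5; constraint 3: r + p = 8 — and the others hold by inspection.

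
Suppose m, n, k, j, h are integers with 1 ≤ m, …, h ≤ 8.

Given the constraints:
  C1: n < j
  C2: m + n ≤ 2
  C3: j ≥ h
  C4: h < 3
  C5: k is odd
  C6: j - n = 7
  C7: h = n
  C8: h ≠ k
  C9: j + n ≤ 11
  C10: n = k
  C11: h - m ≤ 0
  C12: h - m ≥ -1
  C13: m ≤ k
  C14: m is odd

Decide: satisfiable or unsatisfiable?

Unsatisfiable

From constraints 7 and 10, h = n = k, so h = k. But constraint 8 says h ≠ k. Contradiction.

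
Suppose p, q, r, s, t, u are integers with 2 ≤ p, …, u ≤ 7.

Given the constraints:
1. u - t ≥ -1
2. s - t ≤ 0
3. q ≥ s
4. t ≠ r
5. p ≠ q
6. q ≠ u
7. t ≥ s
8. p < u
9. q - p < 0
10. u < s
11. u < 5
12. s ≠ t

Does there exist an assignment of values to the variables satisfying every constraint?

Unsatisfiable

Constraints 3, 8, 9, and 10 give p < u, u < s, s ≤ q, q < p. Chaining: p < u < s ≤ q < p, which forces p < p — impossible.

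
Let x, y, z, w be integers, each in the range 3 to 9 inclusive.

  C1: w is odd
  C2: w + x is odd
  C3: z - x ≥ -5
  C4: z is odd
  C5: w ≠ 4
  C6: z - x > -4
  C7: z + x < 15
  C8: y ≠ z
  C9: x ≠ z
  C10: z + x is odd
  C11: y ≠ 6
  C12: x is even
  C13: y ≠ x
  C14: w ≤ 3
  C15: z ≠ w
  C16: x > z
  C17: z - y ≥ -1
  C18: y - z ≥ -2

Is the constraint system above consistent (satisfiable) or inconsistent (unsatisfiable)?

Satisfiable

Setting (x, y, z, w) = (8, 3, 5, 3) satisfies everything: constraint 3: z - x = -3; constraint 6: z - x = -3, and the others follow.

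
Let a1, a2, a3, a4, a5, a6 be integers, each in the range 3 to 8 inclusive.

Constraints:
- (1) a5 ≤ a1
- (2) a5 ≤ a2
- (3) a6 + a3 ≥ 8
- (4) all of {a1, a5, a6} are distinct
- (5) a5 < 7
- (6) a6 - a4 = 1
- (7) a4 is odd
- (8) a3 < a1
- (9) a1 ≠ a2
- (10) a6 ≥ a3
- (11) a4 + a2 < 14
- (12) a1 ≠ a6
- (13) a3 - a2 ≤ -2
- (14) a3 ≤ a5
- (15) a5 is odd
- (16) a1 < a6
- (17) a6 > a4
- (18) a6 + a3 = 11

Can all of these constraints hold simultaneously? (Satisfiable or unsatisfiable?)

One satisfying assignment is a1 = 6, a2 = 5, a3 = 3, a4 = 7, a5 = 5, a6 = 8.
For the less obvious constraints — constraint 3: a6 + a3 = 11; constraint 6: a6 - a4 = 1; constraint 11: a4 + a2 = 12 — and the others hold by inspection.

Satisfiable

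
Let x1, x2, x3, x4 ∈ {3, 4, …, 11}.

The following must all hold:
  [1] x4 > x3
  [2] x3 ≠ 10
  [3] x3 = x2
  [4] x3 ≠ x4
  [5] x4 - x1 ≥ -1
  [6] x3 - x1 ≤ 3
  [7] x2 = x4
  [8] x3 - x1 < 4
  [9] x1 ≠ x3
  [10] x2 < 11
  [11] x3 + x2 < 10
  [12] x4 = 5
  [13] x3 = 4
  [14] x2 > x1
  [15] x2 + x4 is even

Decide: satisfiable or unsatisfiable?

Unsatisfiable

Constraint 13 fixes x3 = 4 and constraint 12 fixes x4 = 5. Constraints 3 and 7 give x3 = x2 = x4, so x3 = x4. But 4 ≠ 5 — contradiction.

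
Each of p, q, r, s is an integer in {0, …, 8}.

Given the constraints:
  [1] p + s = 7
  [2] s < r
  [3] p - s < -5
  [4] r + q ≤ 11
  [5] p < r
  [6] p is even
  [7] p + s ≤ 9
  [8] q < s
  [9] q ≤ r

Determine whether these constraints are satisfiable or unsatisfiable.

One satisfying assignment is p = 0, q = 2, r = 8, s = 7.
For the less obvious constraints — constraint 1: p + s = 7; constraint 3: p - s = -7; constraint 4: r + q = 10 — and the others hold by inspection.

Satisfiable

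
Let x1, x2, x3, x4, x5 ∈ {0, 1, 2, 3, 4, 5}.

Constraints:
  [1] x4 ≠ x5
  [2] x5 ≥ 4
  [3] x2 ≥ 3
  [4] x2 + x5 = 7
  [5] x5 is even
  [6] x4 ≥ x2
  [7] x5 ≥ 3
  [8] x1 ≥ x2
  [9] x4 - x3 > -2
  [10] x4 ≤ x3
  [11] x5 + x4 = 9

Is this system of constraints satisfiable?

Satisfiable

Try x1 = 5, x2 = 3, x3 = 5, x4 = 5, x5 = 4.
Check constraint 4: x2 + x5 = 7; constraint 9: x4 - x3 = 0; constraint 11: x5 + x4 = 9. The remaining constraints are straightforward to verify.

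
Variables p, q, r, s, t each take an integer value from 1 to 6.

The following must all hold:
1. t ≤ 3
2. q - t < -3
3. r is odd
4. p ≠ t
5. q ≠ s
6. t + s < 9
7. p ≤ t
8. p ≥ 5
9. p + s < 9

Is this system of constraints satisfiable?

From constraint 8: p ≥ 5. From constraints 1 and 7: p ≤ t and t ≤ 3, so p ≤ 3. But 3 < 5, so no value of p works.

Unsatisfiable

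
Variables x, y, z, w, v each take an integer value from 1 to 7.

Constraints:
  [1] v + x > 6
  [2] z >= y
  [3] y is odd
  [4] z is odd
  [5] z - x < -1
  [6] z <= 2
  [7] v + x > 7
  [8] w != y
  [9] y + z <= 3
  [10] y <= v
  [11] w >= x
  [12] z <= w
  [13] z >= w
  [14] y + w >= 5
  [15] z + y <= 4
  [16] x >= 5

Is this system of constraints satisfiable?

Unsatisfiable

From constraints 11 and 16: w ≥ x and x ≥ 5, so w ≥ 5. From constraints 6 and 13: w ≤ z and z ≤ 2, so w ≤ 2. But 2 < 5, so no value of w works.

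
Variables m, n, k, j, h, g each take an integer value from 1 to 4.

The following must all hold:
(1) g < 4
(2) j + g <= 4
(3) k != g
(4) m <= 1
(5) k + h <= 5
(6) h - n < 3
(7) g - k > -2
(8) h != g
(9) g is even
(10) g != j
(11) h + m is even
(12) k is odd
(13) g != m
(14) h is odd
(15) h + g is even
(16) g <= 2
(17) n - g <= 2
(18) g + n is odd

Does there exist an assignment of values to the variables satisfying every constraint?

Constraint 14 makes h odd and constraint 9 makes g even, so h + g must be odd. Constraint 15 says h + g is even — contradiction.

Unsatisfiable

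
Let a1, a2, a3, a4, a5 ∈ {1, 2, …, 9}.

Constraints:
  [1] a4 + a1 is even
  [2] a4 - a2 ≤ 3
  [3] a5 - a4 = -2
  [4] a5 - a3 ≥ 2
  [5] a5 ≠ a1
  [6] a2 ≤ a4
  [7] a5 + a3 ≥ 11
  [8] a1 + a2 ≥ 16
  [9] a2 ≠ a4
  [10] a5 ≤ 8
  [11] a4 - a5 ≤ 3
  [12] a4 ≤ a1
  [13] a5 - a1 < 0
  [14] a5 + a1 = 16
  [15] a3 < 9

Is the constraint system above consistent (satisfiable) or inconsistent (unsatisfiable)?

One satisfying assignment is a1 = 9, a2 = 8, a3 = 4, a4 = 9, a5 = 7.
For the less obvious constraints — constraint 2: a4 - a2 = 1; constraint 3: a5 - a4 = -2 — and the others hold by inspection.

Satisfiable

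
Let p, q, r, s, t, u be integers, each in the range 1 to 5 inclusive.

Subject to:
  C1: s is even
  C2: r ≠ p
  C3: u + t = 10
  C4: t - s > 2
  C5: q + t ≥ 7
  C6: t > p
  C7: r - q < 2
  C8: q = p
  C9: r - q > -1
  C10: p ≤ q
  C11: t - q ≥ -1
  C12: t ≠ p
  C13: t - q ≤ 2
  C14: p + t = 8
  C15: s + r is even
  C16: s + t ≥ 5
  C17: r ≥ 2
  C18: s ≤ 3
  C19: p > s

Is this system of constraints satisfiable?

Satisfiable

One satisfying assignment is p = 3, q = 3, r = 4, s = 2, t = 5, u = 5.
For the less obvious constraints — constraint 3: u + t = 10; constraint 4: t - s = 3 — and the others hold by inspection.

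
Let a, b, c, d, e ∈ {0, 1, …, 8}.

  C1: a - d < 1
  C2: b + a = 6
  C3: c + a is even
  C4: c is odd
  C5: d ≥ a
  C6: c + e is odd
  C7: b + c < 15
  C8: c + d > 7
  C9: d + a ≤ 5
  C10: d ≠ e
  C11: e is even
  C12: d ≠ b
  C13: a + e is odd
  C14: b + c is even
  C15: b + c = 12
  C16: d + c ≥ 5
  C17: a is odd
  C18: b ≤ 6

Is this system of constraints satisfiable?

Take a = 1, b = 5, c = 7, d = 1, e = 4. Then constraint 1: a - d = 0; constraint 2: b + a = 6, and every other listed constraint is also met.

Satisfiable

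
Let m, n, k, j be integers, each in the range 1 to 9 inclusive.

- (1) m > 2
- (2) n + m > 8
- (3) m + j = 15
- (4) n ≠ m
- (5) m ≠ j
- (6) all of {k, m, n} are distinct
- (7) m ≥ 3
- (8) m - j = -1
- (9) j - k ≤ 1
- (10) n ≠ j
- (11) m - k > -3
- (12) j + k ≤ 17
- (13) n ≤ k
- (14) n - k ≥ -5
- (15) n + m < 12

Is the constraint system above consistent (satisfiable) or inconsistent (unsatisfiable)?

Take m = 7, n = 4, k = 8, j = 8. Then constraint 2: n + m = 11; constraint 3: m + j = 15, and every other listed constraint is also met.

Satisfiable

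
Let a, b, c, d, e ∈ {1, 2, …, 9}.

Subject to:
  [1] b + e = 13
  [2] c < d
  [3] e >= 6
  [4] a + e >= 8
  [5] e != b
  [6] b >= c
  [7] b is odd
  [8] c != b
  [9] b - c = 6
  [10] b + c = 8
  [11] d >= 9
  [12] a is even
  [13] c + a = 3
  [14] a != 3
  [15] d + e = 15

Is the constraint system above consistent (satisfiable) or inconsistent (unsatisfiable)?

The assignment a = 2, b = 7, c = 1, d = 9, e = 6 works:
  constraint 1 holds since b + e = 13.
  constraint 4 holds since a + e = 8.
  constraint 9 holds since b - c = 6.
The rest check out directly.

Satisfiable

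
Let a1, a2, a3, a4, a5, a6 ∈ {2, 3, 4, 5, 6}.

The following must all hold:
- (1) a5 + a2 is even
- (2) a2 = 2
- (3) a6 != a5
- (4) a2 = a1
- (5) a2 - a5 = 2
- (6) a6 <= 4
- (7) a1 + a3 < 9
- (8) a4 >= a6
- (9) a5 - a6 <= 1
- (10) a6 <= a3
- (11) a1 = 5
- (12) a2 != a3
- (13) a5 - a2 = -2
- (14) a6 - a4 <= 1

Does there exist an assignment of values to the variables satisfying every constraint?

Constraint 2 fixes a2 = 2 and constraint 11 fixes a1 = 5, but constraint 4 requires a2 = a1. Since 2 ≠ 5, contradiction.

Unsatisfiable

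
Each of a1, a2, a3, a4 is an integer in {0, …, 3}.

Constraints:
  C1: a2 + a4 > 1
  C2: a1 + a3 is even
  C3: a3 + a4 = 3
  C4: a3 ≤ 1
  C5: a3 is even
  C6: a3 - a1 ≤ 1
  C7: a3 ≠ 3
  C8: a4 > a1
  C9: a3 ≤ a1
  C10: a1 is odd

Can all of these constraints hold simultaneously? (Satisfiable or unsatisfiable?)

Constraint 10 makes a1 odd and constraint 5 makes a3 even, so a1 + a3 must be odd. Constraint 2 says a1 + a3 is even — contradiction.

Unsatisfiable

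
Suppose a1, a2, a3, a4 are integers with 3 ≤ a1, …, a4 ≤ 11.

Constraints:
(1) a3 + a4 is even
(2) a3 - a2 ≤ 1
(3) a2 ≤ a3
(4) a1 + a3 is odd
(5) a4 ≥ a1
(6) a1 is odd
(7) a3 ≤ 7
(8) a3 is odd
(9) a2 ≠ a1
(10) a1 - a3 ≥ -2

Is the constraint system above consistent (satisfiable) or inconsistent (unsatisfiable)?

Constraint 6 makes a1 odd and constraint 8 makes a3 odd, so a1 + a3 must be even. Constraint 4 says a1 + a3 is odd — contradiction.

Unsatisfiable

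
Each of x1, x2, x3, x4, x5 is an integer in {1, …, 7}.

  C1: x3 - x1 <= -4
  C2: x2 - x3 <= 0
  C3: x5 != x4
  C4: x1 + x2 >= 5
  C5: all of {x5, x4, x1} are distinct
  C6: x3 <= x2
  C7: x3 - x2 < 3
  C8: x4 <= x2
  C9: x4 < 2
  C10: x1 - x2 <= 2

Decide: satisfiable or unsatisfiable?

Constraints 1, 2, and 10 give x1 − x3 ≥ 4, x3 − x2 ≥ 0, x2 − x1 ≥ -2.
Adding all 3 inequalities: the left sides telescope to 0, and the right sides sum to 4 + 0 + (-2) = 2. So 0 ≥ 2, which is false.

Unsatisfiable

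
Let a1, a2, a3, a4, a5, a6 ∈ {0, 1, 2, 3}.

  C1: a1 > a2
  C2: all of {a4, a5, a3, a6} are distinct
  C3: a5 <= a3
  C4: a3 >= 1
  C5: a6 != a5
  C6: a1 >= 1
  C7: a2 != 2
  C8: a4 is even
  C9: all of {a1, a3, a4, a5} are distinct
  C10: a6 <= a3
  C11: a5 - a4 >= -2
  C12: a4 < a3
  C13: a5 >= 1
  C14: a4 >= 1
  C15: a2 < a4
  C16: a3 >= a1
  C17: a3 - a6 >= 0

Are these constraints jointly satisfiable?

Constraints 4, 6, 13, and 14 confine each of a1, a3, a4, a5 to the 3 values {1, …, 3} (the domain already gives each ≤ 3).
Constraint 9 requires all 4 of them to be distinct, but only 3 values are available — impossible by the pigeonhole principle.

Unsatisfiable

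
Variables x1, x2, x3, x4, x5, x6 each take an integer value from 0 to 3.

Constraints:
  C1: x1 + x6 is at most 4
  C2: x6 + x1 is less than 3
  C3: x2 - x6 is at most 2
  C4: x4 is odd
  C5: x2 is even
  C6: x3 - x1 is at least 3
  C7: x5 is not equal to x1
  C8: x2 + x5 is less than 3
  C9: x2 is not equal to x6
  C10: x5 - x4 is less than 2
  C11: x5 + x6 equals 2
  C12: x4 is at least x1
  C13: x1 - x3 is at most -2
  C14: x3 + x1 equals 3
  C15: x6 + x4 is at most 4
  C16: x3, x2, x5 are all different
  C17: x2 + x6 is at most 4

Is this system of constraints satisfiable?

Setting (x1, x2, x3, x4, x5, x6) = (0, 0, 3, 1, 1, 1) satisfies everything: constraint 1: x1 + x6 = 1; constraint 2: x6 + x1 = 1; constraint 3: x2 - x6 = -1, and the others follow.

Satisfiable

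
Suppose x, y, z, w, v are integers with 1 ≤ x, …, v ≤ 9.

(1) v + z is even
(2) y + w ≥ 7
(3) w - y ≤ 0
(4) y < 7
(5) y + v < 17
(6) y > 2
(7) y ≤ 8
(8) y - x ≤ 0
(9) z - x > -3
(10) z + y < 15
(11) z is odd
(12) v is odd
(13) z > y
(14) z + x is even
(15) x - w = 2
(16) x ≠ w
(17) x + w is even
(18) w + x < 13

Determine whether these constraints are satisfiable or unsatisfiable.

Setting (x, y, z, w, v) = (7, 5, 7, 5, 9) satisfies everything: constraint 2: y + w = 10; constraint 3: w - y = 0; constraint 5: y + v = 14, and the others follow.

Satisfiable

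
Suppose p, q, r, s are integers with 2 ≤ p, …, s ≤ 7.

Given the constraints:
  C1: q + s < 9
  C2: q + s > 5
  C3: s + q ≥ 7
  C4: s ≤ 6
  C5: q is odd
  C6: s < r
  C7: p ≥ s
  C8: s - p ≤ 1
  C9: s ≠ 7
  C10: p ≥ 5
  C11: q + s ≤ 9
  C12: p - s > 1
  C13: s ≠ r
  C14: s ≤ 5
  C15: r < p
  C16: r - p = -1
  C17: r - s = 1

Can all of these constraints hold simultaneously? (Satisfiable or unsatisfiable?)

Try p = 5, q = 5, r = 4, s = 3.
Check constraint 1: q + s = 8; constraint 2: q + s = 8; constraint 3: s + q = 8. The remaining constraints are straightforward to verify.

Satisfiable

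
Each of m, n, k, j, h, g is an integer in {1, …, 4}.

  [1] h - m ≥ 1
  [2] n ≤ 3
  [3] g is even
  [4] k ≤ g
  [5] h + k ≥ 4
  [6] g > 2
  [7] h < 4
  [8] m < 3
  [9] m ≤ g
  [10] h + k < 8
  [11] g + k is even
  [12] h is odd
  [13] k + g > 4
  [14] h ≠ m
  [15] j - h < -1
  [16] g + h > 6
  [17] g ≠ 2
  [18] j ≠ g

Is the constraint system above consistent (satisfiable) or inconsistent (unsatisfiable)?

Satisfiable

Take m = 2, n = 1, k = 2, j = 1, h = 3, g = 4. Then constraint 1: h - m = 1; constraint 5: h + k = 5, and every other listed constraint is also met.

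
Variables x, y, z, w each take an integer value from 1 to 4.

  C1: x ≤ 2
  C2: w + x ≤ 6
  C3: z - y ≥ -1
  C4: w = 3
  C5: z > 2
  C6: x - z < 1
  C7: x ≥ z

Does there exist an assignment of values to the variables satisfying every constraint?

Unsatisfiable

From constraint 5: z ≥ 3. From constraints 1 and 7: z ≤ x and x ≤ 2, so z ≤ 2. But 2 < 3, so no value of z works.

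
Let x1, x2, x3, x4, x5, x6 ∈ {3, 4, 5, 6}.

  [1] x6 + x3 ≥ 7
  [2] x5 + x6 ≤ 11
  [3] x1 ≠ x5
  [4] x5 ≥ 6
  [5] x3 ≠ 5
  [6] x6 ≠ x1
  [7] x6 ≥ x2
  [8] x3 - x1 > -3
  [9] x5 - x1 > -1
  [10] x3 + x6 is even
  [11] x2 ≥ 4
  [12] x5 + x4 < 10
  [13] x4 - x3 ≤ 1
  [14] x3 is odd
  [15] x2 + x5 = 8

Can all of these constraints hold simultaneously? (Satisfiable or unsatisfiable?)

Unsatisfiable

From constraint 11: x2 ≥ 4. From constraint 4: x5 ≥ 6. Hence x2 + x5 ≥ 10. But constraint 15 requires x2 + x5 = 8, and 8 < 10. Contradiction.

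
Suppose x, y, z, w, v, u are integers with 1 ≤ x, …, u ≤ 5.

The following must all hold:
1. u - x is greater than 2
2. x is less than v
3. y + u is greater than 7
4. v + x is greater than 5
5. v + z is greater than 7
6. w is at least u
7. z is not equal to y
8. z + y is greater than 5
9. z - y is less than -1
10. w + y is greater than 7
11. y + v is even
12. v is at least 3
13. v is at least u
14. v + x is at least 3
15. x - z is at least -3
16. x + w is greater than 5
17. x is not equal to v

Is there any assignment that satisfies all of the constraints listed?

Try x = 1, y = 5, z = 3, w = 5, v = 5, u = 5.
Check constraint 1: u - x = 4; constraint 3: y + u = 10; constraint 4: v + x = 6. The remaining constraints are straightforward to verify.

Satisfiable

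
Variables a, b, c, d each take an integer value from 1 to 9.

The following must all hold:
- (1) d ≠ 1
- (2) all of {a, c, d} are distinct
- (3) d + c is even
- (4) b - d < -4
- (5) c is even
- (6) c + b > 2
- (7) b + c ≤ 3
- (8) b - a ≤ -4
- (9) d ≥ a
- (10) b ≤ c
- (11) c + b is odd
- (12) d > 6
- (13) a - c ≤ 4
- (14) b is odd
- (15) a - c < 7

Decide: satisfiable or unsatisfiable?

One satisfying assignment is a = 6, b = 1, c = 2, d = 8.
For the less obvious constraints — constraint 4: b - d = -7; constraint 6: c + b = 3; constraint 7: b + c = 3 — and the others hold by inspection.

Satisfiable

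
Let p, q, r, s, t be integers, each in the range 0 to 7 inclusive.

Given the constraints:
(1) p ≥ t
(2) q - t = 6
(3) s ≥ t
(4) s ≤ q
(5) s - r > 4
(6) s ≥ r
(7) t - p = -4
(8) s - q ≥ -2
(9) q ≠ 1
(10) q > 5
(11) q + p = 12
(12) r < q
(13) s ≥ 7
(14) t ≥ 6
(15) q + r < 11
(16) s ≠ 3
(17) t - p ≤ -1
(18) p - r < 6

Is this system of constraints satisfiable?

From constraints 4 and 13: q ≥ s ≥ 7. From constraints 1 and 14: p ≥ t ≥ 6. Hence q + p ≥ 13. But constraint 11 requires q + p = 12, and 12 < 13. Contradiction.

Unsatisfiable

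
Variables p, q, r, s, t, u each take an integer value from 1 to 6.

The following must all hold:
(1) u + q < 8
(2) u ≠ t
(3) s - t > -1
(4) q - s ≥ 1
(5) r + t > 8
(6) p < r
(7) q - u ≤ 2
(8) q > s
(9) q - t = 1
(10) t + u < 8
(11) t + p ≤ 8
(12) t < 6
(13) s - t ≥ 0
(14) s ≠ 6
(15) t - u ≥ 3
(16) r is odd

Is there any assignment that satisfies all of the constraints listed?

Constraints 4, 7, 13, and 15 give t − u ≥ 3, u − q ≥ -2, q − s ≥ 1, s − t ≥ 0.
Adding all 4 inequalities: the left sides telescope to 0, and the right sides sum to 3 + (-2) + 1 + 0 = 2. So 0 ≥ 2, which is false.

Unsatisfiable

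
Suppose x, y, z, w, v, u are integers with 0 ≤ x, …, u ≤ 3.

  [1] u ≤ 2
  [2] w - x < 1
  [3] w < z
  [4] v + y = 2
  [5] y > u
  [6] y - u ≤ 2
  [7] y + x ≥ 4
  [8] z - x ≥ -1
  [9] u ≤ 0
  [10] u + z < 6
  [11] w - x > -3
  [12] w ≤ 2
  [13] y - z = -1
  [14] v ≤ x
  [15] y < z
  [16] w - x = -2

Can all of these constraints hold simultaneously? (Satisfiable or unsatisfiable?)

Satisfiable

One satisfying assignment is x = 3, y = 2, z = 3, w = 1, v = 0, u = 0.
For the less obvious constraints — constraint 2: w - x = -2; constraint 4: v + y = 2 — and the others hold by inspection.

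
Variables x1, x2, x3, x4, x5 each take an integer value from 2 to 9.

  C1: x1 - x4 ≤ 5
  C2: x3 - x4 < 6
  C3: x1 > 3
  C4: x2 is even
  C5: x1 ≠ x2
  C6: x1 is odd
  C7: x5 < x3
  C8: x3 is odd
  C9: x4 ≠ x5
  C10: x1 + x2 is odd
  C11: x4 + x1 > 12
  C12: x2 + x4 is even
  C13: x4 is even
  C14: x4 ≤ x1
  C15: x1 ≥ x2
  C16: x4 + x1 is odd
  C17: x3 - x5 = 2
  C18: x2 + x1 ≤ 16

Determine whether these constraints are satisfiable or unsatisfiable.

Satisfiable

Take x1 = 9, x2 = 6, x3 = 9, x4 = 4, x5 = 7. Then constraint 1: x1 - x4 = 5; constraint 2: x3 - x4 = 5; constraint 11: x4 + x1 = 13, and every other listed constraint is also met.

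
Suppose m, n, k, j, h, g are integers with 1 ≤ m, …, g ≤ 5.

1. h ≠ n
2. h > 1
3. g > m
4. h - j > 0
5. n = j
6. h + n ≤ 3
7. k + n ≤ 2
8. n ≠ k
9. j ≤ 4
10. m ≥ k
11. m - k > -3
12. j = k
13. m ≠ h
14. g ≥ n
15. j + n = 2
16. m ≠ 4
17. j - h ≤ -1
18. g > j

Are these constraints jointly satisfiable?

Unsatisfiable

From constraints 5 and 12, n = j = k, so n = k. But constraint 8 says n ≠ k. Contradiction.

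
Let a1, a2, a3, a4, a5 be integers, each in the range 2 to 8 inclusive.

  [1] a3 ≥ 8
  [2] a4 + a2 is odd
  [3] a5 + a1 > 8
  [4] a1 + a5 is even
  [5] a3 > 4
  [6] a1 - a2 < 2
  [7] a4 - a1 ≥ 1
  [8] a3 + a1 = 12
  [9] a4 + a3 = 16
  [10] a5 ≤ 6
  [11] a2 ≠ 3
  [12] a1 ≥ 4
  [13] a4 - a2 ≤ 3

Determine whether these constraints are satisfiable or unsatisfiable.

Satisfiable

Try a1 = 4, a2 = 5, a3 = 8, a4 = 8, a5 = 6.
Check constraint 3: a5 + a1 = 10; constraint 6: a1 - a2 = -1. The remaining constraints are straightforward to verify.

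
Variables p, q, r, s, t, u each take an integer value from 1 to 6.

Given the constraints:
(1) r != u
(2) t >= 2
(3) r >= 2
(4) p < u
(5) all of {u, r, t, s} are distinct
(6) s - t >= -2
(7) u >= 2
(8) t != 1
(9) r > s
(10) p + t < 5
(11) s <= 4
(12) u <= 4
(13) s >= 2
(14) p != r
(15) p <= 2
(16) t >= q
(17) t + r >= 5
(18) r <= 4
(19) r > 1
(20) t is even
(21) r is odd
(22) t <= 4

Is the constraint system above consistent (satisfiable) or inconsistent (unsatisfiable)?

Constraints 2, 3, 7, 11, 12, 13, 18, and 22 confine each of u, r, t, s to the 3 values {2, …, 4}.
Constraint 5 requires all 4 of them to be distinct, but only 3 values are available — impossible by the pigeonhole principle.

Unsatisfiable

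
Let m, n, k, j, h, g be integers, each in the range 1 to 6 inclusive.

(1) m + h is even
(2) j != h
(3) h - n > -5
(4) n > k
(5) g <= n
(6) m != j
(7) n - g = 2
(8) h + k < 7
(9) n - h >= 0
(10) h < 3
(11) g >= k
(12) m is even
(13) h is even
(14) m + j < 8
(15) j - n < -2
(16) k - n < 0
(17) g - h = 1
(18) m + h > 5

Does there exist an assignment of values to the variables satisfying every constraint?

Take m = 6, n = 5, k = 3, j = 1, h = 2, g = 3. Then constraint 3: h - n = -3; constraint 7: n - g = 2, and every other listed constraint is also met.

Satisfiable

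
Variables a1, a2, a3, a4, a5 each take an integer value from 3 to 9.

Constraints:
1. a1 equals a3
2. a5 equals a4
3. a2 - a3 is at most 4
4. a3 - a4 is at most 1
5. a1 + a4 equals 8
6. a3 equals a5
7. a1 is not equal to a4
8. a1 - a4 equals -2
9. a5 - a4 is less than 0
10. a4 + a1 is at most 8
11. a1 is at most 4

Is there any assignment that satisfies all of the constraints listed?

From constraints 1, 2, and 6, a1 = a3 = a5 = a4, so a1 = a4. But constraint 7 says a1 ≠ a4. Contradiction.

Unsatisfiable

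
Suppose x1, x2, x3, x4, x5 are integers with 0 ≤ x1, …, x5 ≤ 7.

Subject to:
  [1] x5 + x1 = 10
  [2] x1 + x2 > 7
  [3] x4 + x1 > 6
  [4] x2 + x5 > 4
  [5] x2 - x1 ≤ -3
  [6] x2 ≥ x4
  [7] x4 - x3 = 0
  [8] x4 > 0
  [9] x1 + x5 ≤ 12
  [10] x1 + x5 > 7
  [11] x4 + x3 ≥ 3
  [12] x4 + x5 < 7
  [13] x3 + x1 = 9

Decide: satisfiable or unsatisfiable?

Satisfiable

Setting (x1, x2, x3, x4, x5) = (7, 2, 2, 2, 3) satisfies everything: constraint 1: x5 + x1 = 10; constraint 2: x1 + x2 = 9, and the others follow.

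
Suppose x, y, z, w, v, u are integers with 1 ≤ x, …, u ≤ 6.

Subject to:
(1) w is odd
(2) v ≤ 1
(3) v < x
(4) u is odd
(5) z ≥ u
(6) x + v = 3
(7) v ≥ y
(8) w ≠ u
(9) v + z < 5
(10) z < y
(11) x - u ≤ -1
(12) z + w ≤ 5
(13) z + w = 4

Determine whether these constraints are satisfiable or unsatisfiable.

Unsatisfiable

Constraints 3, 5, 7, 10, and 11 give z < y, y ≤ v, v < x, x < u, u ≤ z. Chaining: z < y ≤ v < x < u ≤ z, which forces z < z — impossible.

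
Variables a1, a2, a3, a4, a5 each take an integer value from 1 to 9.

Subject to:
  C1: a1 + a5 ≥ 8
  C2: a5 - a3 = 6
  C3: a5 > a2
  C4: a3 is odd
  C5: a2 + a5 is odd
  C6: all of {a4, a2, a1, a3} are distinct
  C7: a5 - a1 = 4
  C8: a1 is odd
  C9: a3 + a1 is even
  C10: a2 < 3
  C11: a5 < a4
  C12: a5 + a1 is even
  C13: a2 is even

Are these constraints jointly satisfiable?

Try a1 = 3, a2 = 2, a3 = 1, a4 = 9, a5 = 7.
Check constraint 1: a1 + a5 = 10; constraint 2: a5 - a3 = 6. The remaining constraints are straightforward to verify.

Satisfiable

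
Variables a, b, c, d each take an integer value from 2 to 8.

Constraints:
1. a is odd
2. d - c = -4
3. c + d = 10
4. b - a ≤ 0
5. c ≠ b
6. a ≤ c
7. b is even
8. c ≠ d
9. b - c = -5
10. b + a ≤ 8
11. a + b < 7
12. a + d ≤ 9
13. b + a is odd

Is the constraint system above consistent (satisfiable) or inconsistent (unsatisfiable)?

Setting (a, b, c, d) = (3, 2, 7, 3) satisfies everything: constraint 2: d - c = -4; constraint 3: c + d = 10; constraint 4: b - a = -1, and the others follow.

Satisfiable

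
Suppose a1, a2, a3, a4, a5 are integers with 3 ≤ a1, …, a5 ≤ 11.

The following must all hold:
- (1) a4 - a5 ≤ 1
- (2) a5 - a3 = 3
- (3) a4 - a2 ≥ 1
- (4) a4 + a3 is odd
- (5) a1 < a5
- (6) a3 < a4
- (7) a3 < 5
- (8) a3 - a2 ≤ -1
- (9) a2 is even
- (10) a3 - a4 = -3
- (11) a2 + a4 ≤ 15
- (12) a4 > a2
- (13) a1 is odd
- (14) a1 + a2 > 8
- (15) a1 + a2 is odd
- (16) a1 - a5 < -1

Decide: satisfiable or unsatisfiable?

Satisfiable

Setting (a1, a2, a3, a4, a5) = (3, 6, 4, 7, 7) satisfies everything: constraint 1: a4 - a5 = 0; constraint 2: a5 - a3 = 3; constraint 3: a4 - a2 = 1, and the others follow.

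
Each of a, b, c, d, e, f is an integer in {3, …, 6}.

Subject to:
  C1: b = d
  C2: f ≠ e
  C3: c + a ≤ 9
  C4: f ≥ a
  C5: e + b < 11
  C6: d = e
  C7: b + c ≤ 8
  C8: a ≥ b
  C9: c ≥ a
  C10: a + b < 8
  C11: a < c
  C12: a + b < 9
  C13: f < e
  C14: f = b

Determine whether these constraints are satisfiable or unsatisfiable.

From constraints 1, 6, and 14, f = b = d = e, so f = e. But constraint 2 says f ≠ e. Contradiction.

Unsatisfiable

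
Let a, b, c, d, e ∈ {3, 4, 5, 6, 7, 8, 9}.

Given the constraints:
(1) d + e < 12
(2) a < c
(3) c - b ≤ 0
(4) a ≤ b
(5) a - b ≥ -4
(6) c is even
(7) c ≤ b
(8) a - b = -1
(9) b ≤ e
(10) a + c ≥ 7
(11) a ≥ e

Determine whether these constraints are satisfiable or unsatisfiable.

Unsatisfiable

Constraints 2, 3, 9, and 11 give b ≤ e, e ≤ a, a < c, c ≤ b. Chaining: b ≤ e ≤ a < c ≤ b, which forces b < b — impossible.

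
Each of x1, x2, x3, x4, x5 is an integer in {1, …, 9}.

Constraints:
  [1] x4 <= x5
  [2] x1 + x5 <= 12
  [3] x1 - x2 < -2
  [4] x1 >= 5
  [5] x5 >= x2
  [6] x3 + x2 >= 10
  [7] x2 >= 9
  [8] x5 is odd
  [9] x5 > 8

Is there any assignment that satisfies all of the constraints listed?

Unsatisfiable

From constraint 4: x1 ≥ 5. From constraints 5 and 7: x5 ≥ x2 ≥ 9. Hence x1 + x5 ≥ 14. But constraint 2 requires x1 + x5 ≤ 12, and 12 < 14. Contradiction.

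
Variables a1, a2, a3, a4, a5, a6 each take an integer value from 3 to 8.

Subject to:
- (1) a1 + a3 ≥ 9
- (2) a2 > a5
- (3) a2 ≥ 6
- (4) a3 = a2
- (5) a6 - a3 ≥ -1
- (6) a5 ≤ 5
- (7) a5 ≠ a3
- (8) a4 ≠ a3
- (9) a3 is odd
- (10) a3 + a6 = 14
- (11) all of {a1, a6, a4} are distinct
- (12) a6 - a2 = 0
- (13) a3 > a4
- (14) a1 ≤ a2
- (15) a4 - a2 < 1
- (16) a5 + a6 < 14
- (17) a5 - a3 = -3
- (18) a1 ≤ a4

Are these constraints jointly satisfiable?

Satisfiable

The assignment a1 = 4, a2 = 7, a3 = 7, a4 = 5, a5 = 4, a6 = 7 works:
  constraint 1 holds since a1 + a3 = 11.
  constraint 5 holds since a6 - a3 = 0.
  constraint 10 holds since a3 + a6 = 14.
The rest check out directly.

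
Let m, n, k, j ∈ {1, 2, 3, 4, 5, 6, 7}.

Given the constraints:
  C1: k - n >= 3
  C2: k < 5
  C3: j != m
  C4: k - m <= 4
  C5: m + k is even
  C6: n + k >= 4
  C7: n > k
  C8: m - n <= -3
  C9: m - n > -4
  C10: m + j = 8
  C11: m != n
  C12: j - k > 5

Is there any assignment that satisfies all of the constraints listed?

Constraints 1, 4, and 8 give k − n ≥ 3, n − m ≥ 3, m − k ≥ -4.
Adding all 3 inequalities: the left sides telescope to 0, and the right sides sum to 3 + 3 + (-4) = 2. So 0 ≥ 2, which is false.

Unsatisfiable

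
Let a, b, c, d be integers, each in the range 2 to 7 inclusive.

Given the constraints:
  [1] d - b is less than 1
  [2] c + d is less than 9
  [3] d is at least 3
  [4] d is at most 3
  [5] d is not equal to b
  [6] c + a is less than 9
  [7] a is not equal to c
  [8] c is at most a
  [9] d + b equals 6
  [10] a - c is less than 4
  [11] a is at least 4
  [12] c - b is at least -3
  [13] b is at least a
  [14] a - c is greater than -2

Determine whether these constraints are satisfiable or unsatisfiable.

Unsatisfiable

From constraint 3: d ≥ 3. From constraints 11 and 13: b ≥ a ≥ 4. Hence d + b ≥ 7. But constraint 9 requires d + b = 6, and 6 < 7. Contradiction.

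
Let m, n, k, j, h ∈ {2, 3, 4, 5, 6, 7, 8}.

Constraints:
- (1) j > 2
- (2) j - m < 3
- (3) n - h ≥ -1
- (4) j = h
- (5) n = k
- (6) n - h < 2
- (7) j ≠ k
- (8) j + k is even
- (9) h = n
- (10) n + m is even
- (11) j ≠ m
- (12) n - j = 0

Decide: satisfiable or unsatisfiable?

Unsatisfiable

From constraints 4, 5, and 9, j = h = n = k, so j = k. But constraint 7 says j ≠ k. Contradiction.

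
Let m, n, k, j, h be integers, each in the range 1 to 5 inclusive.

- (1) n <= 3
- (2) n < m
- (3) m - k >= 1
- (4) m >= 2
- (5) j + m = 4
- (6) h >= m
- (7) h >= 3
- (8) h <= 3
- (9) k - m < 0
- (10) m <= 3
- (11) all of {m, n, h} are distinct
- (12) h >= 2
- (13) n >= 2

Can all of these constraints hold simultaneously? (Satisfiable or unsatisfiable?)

Unsatisfiable

Constraints 1, 4, 8, 10, 12, and 13 confine each of m, n, h to the 2 values {2, 3}.
Constraint 11 requires all 3 of them to be distinct, but only 2 values are available — impossible by the pigeonhole principle.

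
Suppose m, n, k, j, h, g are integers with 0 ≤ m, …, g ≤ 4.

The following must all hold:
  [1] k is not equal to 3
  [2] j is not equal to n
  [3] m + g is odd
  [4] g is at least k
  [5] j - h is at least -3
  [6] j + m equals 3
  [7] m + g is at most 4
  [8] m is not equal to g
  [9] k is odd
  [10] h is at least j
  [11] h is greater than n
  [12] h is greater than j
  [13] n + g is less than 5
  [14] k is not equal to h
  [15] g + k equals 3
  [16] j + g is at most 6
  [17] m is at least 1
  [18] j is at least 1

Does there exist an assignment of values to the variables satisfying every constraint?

Take m = 1, n = 1, k = 1, j = 2, h = 3, g = 2. Then constraint 5: j - h = -1; constraint 6: j + m = 3; constraint 7: m + g = 3, and every other listed constraint is also met.

Satisfiable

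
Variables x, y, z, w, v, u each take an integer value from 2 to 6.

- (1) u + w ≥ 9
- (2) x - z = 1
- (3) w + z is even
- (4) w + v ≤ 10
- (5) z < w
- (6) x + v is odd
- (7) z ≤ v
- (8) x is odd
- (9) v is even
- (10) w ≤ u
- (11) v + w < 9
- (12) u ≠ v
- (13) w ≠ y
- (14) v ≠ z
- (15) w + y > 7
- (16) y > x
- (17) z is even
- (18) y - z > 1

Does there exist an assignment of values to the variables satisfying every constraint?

Take x = 3, y = 5, z = 2, w = 4, v = 4, u = 5. Then constraint 1: u + w = 9; constraint 2: x - z = 1, and every other listed constraint is also met.

Satisfiable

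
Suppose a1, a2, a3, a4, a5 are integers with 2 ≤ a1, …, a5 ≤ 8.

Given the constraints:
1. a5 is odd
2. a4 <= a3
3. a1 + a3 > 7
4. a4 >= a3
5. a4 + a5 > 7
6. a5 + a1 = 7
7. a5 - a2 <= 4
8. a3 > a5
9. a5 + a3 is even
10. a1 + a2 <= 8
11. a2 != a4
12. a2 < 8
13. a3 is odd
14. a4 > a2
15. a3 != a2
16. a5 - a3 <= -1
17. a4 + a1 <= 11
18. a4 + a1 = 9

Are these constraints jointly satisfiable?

Satisfiable

One satisfying assignment is a1 = 4, a2 = 2, a3 = 5, a4 = 5, a5 = 3.
For the less obvious constraints — constraint 3: a1 + a3 = 9; constraint 5: a4 + a5 = 8; constraint 6: a5 + a1 = 7 — and the others hold by inspection.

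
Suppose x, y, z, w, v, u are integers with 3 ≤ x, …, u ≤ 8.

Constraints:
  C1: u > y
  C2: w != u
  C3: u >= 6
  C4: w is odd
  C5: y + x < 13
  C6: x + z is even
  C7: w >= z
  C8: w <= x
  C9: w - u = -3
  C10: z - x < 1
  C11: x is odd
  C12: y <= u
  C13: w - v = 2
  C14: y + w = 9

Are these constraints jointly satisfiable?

Take x = 7, y = 4, z = 5, w = 5, v = 3, u = 8. Then constraint 5: y + x = 11; constraint 9: w - u = -3, and every other listed constraint is also met.

Satisfiable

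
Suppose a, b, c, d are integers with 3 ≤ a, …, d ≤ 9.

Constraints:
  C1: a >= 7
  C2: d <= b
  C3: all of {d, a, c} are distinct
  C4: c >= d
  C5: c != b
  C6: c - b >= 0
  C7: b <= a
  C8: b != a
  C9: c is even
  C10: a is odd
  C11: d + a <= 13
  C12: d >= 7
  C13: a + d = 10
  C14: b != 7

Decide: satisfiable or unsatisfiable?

Unsatisfiable

From constraint 12: d ≥ 7. From constraint 1: a ≥ 7. Hence d + a ≥ 14. But constraint 11 requires d + a ≤ 13, and 13 < 14. Contradiction.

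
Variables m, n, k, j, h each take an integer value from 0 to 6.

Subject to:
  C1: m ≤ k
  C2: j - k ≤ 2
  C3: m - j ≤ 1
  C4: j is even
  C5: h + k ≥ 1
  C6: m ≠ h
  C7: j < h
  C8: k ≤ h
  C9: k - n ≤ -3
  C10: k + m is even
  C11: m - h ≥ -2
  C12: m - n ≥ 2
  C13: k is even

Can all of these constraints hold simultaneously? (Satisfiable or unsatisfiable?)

Constraints 2, 3, 9, and 12 give m − n ≥ 2, n − k ≥ 3, k − j ≥ -2, j − m ≥ -1.
Adding all 4 inequalities: the left sides telescope to 0, and the right sides sum to 2 + 3 + (-2) + (-1) = 2. So 0 ≥ 2, which is false.

Unsatisfiable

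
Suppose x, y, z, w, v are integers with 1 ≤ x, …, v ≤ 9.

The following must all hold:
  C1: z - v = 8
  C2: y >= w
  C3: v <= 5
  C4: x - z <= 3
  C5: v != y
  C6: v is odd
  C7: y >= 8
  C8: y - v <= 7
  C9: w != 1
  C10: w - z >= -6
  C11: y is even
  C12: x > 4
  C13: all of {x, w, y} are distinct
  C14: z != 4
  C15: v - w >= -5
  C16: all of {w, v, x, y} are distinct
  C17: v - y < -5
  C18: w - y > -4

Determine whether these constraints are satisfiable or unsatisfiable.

Take x = 9, y = 8, z = 9, w = 6, v = 1. Then constraint 1: z - v = 8; constraint 4: x - z = 0; constraint 8: y - v = 7, and every other listed constraint is also met.

Satisfiable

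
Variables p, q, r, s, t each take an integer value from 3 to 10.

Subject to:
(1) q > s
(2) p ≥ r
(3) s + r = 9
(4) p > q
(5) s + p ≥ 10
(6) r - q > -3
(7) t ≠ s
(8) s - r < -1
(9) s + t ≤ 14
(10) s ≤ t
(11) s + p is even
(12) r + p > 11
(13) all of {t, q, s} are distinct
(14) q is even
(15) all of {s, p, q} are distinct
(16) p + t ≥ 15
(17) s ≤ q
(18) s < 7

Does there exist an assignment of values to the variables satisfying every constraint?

One satisfying assignment is p = 7, q = 6, r = 6, s = 3, t = 10.
For the less obvious constraints — constraint 3: s + r = 9; constraint 5: s + p = 10; constraint 6: r - q = 0 — and the others hold by inspection.

Satisfiable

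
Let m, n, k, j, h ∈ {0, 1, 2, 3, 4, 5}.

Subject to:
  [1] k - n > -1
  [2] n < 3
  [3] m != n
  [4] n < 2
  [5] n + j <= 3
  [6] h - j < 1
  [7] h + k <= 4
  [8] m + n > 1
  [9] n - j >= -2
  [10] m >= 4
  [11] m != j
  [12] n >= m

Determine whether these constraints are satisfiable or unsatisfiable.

From constraints 10 and 12: n ≥ m and m ≥ 4, so n ≥ 4. From constraint 4: n ≤ 1. But 1 < 4, so no value of n works.

Unsatisfiable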